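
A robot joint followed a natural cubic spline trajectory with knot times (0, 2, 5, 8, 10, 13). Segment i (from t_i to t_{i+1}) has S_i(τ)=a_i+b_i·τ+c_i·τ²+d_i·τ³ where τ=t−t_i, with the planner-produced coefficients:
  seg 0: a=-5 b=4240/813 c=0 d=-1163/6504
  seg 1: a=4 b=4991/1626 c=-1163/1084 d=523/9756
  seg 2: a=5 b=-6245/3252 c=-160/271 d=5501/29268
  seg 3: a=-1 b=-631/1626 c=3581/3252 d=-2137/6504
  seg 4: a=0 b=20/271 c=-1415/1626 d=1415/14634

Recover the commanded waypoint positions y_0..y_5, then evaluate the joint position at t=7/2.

y_0 = S_0(0) = a_0 = -5
y_1 = S_1(0) = a_1 = 4
y_2 = S_2(0) = a_2 = 5
y_3 = S_3(0) = a_3 = -1
y_4 = S_4(0) = a_4 = 0
y_5 = S_4(3) = -5
t_q=7/2 is in segment 1 (τ=3/2); S_1(τ)=55251/8672

y_0=-5 y_1=4 y_2=5 y_3=-1 y_4=0 y_5=-5
S(7/2) = 55251/8672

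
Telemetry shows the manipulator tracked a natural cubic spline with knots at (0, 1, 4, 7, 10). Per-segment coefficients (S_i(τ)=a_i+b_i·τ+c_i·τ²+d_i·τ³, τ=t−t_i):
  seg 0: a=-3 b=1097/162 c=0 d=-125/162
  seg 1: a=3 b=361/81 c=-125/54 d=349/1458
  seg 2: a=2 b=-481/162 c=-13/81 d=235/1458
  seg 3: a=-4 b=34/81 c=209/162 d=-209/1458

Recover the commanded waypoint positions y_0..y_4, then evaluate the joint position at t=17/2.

y_0 = S_0(0) = a_0 = -3
y_1 = S_1(0) = a_1 = 3
y_2 = S_2(0) = a_2 = 2
y_3 = S_3(0) = a_3 = -4
y_4 = S_3(3) = 5
t_q=17/2 is in segment 3 (τ=3/2); S_3(τ)=-137/144

y_0=-3 y_1=3 y_2=2 y_3=-4 y_4=5
S(17/2) = -137/144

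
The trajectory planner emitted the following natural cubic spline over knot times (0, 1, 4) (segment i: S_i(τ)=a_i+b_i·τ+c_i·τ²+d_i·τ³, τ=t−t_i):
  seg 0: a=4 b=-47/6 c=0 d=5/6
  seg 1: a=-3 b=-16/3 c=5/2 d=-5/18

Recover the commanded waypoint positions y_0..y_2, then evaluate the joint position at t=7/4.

y_0=4 y_1=-3 y_2=-4
S(7/4) = -731/128

y_0 = S_0(0) = a_0 = 4
y_1 = S_1(0) = a_1 = -3
y_2 = S_1(3) = -4
t_q=7/4 is in segment 1 (τ=3/4); S_1(τ)=-731/128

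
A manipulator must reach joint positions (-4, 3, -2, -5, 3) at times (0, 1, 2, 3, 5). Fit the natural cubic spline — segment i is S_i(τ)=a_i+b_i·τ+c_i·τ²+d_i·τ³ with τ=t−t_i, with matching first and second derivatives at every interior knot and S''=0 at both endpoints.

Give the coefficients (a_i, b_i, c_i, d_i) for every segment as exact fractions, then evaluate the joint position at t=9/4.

  seg 0: a=-4 b=883/86 c=0 d=-281/86
  seg 1: a=3 b=20/43 c=-843/86 d=373/86
  seg 2: a=-2 b=-527/86 c=138/43 d=-7/86
  seg 3: a=-5 b=2/43 c=255/86 d=-85/172
S(9/4) = -18343/5504

Δ: Δ0=7, Δ1=-5, Δ2=-3, Δ3=4
row 1: diag=4, rhs=-72; c'=1/4, d'=-18
row 2: denom=4−1·1/4=15/4; d'=(12−1·-18)/(15/4)=8
row 3: denom=6−1·4/15=86/15; d'=(42−1·8)/(86/15)=255/43
back: M3=255/43
back: M2=8−4/15·255/43=276/43
back: M1=-18−1/4·276/43=-843/43
M: M0=0, M1=-843/43, M2=276/43, M3=255/43, M4=0
seg 0: a=-4, c=M0/2=0, d=(M1−M0)/(6·1)=-281/86, b=Δ0−h0·(2M0+M1)/6=883/86
seg 1: a=3, c=M1/2=-843/86, d=(M2−M1)/(6·1)=373/86, b=Δ1−h1·(2M1+M2)/6=20/43
seg 2: a=-2, c=M2/2=138/43, d=(M3−M2)/(6·1)=-7/86, b=Δ2−h2·(2M2+M3)/6=-527/86
seg 3: a=-5, c=M3/2=255/86, d=(M4−M3)/(6·2)=-85/172, b=Δ3−h3·(2M3+M4)/6=2/43
t_q=9/4 → seg 2, τ=1/4; S=-2+-527/86·τ+138/43·τ²+-7/86·τ³=-18343/5504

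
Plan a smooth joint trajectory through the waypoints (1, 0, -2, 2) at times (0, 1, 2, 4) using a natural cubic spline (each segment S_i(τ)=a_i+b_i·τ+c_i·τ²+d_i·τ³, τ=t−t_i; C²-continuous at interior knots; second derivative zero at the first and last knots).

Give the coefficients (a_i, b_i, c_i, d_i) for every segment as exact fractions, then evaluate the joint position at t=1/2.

Δ: Δ0=-1, Δ1=-2, Δ2=2
row 1: diag=4, rhs=-6; c'=1/4, d'=-3/2
row 2: denom=6−1·1/4=23/4; d'=(24−1·-3/2)/(23/4)=102/23
back: M2=102/23
back: M1=-3/2−1/4·102/23=-60/23
M: M0=0, M1=-60/23, M2=102/23, M3=0
seg 0: a=1, c=M0/2=0, d=(M1−M0)/(6·1)=-10/23, b=Δ0−h0·(2M0+M1)/6=-13/23
seg 1: a=0, c=M1/2=-30/23, d=(M2−M1)/(6·1)=27/23, b=Δ1−h1·(2M1+M2)/6=-43/23
seg 2: a=-2, c=M2/2=51/23, d=(M3−M2)/(6·2)=-17/46, b=Δ2−h2·(2M2+M3)/6=-22/23
t_q=1/2 → seg 0, τ=1/2; S=1+-13/23·τ+0·τ²+-10/23·τ³=61/92

  seg 0: a=1 b=-13/23 c=0 d=-10/23
  seg 1: a=0 b=-43/23 c=-30/23 d=27/23
  seg 2: a=-2 b=-22/23 c=51/23 d=-17/46
S(1/2) = 61/92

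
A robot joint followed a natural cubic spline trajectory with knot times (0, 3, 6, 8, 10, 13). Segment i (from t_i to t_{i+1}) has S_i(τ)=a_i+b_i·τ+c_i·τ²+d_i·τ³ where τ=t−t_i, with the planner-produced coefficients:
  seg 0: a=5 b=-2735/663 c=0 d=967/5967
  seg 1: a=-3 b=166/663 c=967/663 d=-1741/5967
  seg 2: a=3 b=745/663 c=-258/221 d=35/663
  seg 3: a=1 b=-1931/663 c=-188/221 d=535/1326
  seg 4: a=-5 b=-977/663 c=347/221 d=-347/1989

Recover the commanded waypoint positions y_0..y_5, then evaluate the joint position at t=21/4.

y_0=5 y_1=-3 y_2=3 y_3=1 y_4=-5 y_5=0
S(21/4) = 22965/14144

y_0 = S_0(0) = a_0 = 5
y_1 = S_1(0) = a_1 = -3
y_2 = S_2(0) = a_2 = 3
y_3 = S_3(0) = a_3 = 1
y_4 = S_4(0) = a_4 = -5
y_5 = S_4(3) = 0
t_q=21/4 is in segment 1 (τ=9/4); S_1(τ)=22965/14144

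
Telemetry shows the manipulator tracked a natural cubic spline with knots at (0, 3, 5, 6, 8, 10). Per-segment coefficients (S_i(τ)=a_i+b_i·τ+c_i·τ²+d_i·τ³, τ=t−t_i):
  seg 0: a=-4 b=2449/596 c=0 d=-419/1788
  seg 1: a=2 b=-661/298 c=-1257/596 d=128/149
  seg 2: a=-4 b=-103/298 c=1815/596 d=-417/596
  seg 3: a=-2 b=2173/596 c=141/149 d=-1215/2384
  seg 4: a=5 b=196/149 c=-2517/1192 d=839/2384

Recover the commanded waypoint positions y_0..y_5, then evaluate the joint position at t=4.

y_0 = S_0(0) = a_0 = -4
y_1 = S_1(0) = a_1 = 2
y_2 = S_2(0) = a_2 = -4
y_3 = S_3(0) = a_3 = -2
y_4 = S_4(0) = a_4 = 5
y_5 = S_4(2) = 2
t_q=4 is in segment 1 (τ=1); S_1(τ)=-875/596

y_0=-4 y_1=2 y_2=-4 y_3=-2 y_4=5 y_5=2
S(4) = -875/596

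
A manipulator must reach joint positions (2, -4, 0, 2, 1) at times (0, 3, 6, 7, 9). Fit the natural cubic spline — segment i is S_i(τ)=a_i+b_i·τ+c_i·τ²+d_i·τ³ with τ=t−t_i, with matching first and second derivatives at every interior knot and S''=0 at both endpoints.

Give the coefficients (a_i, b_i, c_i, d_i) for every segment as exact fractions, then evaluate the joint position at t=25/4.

  seg 0: a=2 b=-2863/1020 c=0 d=823/9180
  seg 1: a=-4 b=-197/510 c=823/1020 d=-143/1836
  seg 2: a=0 b=2399/1020 c=9/85 d=-467/1020
  seg 3: a=2 b=607/510 c=-431/340 d=431/2040
S(25/4) = 12783/21760

Δ: Δ0=-2, Δ1=4/3, Δ2=2, Δ3=-1/2
row 1: diag=12, rhs=20; c'=1/4, d'=5/3
row 2: denom=8−3·1/4=29/4; d'=(4−3·5/3)/(29/4)=-4/29
row 3: denom=6−1·4/29=170/29; d'=(-15−1·-4/29)/(170/29)=-431/170
back: M3=-431/170
back: M2=-4/29−4/29·-431/170=18/85
back: M1=5/3−1/4·18/85=823/510
M: M0=0, M1=823/510, M2=18/85, M3=-431/170, M4=0
seg 0: a=2, c=M0/2=0, d=(M1−M0)/(6·3)=823/9180, b=Δ0−h0·(2M0+M1)/6=-2863/1020
seg 1: a=-4, c=M1/2=823/1020, d=(M2−M1)/(6·3)=-143/1836, b=Δ1−h1·(2M1+M2)/6=-197/510
seg 2: a=0, c=M2/2=9/85, d=(M3−M2)/(6·1)=-467/1020, b=Δ2−h2·(2M2+M3)/6=2399/1020
seg 3: a=2, c=M3/2=-431/340, d=(M4−M3)/(6·2)=431/2040, b=Δ3−h3·(2M3+M4)/6=607/510
t_q=25/4 → seg 2, τ=1/4; S=0+2399/1020·τ+9/85·τ²+-467/1020·τ³=12783/21760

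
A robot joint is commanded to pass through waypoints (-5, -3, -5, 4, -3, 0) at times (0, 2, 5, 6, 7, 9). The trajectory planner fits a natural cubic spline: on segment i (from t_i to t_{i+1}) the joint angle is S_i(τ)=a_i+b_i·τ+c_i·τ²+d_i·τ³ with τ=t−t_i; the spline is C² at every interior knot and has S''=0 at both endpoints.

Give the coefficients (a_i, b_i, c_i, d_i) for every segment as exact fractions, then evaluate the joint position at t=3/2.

  seg 0: a=-5 b=12382/4719 c=0 d=-7663/18876
  seg 1: a=-3 b=-10607/4719 c=-7663/3146 d=239/242
  seg 2: a=-5 b=92519/9438 c=10150/1573 d=-68477/9438
  seg 3: a=4 b=404/429 c=-48177/3146 d=69577/9438
  seg 4: a=-3 b=-71443/9438 c=10700/1573 d=-5350/4719
S(3/2) = -122535/50336

Δ: Δ0=1, Δ1=-2/3, Δ2=9, Δ3=-7, Δ4=3/2
row 1: diag=10, rhs=-10; c'=3/10, d'=-1
row 2: denom=8−3·3/10=71/10; d'=(58−3·-1)/(71/10)=610/71
row 3: denom=4−1·10/71=274/71; d'=(-96−1·610/71)/(274/71)=-3713/137
row 4: denom=6−1·71/274=1573/274; d'=(51−1·-3713/137)/(1573/274)=21400/1573
back: M4=21400/1573
back: M3=-3713/137−71/274·21400/1573=-48177/1573
back: M2=610/71−10/71·-48177/1573=20300/1573
back: M1=-1−3/10·20300/1573=-7663/1573
M: M0=0, M1=-7663/1573, M2=20300/1573, M3=-48177/1573, M4=21400/1573, M5=0
seg 0: a=-5, c=M0/2=0, d=(M1−M0)/(6·2)=-7663/18876, b=Δ0−h0·(2M0+M1)/6=12382/4719
seg 1: a=-3, c=M1/2=-7663/3146, d=(M2−M1)/(6·3)=239/242, b=Δ1−h1·(2M1+M2)/6=-10607/4719
seg 2: a=-5, c=M2/2=10150/1573, d=(M3−M2)/(6·1)=-68477/9438, b=Δ2−h2·(2M2+M3)/6=92519/9438
seg 3: a=4, c=M3/2=-48177/3146, d=(M4−M3)/(6·1)=69577/9438, b=Δ3−h3·(2M3+M4)/6=404/429
seg 4: a=-3, c=M4/2=10700/1573, d=(M5−M4)/(6·2)=-5350/4719, b=Δ4−h4·(2M4+M5)/6=-71443/9438
t_q=3/2 → seg 0, τ=3/2; S=-5+12382/4719·τ+0·τ²+-7663/18876·τ³=-122535/50336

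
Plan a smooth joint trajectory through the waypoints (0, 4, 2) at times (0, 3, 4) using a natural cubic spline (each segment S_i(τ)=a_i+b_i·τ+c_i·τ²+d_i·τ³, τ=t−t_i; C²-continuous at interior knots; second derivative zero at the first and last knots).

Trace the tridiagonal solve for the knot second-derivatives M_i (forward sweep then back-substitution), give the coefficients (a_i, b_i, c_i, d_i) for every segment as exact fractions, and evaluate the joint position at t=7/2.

  seg 0: a=0 b=31/12 c=0 d=-5/36
  seg 1: a=4 b=-7/6 c=-5/4 d=5/12
S(7/2) = 101/32

Δ: Δ0=4/3, Δ1=-2
row 1: diag=8, rhs=-20; c'=1/8, d'=-5/2
back: M1=-5/2
M: M0=0, M1=-5/2, M2=0
seg 0: a=0, c=M0/2=0, d=(M1−M0)/(6·3)=-5/36, b=Δ0−h0·(2M0+M1)/6=31/12
seg 1: a=4, c=M1/2=-5/4, d=(M2−M1)/(6·1)=5/12, b=Δ1−h1·(2M1+M2)/6=-7/6
t_q=7/2 → seg 1, τ=1/2; S=4+-7/6·τ+-5/4·τ²+5/12·τ³=101/32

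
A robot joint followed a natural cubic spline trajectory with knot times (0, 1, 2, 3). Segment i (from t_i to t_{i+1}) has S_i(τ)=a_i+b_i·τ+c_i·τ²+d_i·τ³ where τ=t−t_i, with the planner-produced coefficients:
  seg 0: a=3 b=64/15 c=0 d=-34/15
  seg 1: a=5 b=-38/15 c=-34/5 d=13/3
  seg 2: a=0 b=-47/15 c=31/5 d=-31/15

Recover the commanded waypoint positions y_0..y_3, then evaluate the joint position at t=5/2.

y_0=3 y_1=5 y_2=0 y_3=1
S(5/2) = -11/40

y_0 = S_0(0) = a_0 = 3
y_1 = S_1(0) = a_1 = 5
y_2 = S_2(0) = a_2 = 0
y_3 = S_2(1) = 1
t_q=5/2 is in segment 2 (τ=1/2); S_2(τ)=-11/40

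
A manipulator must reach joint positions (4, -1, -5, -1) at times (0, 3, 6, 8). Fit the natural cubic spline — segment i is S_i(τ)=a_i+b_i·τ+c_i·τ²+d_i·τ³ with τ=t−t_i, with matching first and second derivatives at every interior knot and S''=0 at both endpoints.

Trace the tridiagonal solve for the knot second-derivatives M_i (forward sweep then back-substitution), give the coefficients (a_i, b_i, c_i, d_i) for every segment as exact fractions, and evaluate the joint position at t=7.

  seg 0: a=4 b=-55/37 c=0 d=-20/999
  seg 1: a=-1 b=-75/37 c=-20/111 d=137/999
  seg 2: a=-5 b=22/37 c=39/37 d=-13/74
S(7) = -261/74

Δ: Δ0=-5/3, Δ1=-4/3, Δ2=2
row 1: diag=12, rhs=2; c'=1/4, d'=1/6
row 2: denom=10−3·1/4=37/4; d'=(20−3·1/6)/(37/4)=78/37
back: M2=78/37
back: M1=1/6−1/4·78/37=-40/111
M: M0=0, M1=-40/111, M2=78/37, M3=0
seg 0: a=4, c=M0/2=0, d=(M1−M0)/(6·3)=-20/999, b=Δ0−h0·(2M0+M1)/6=-55/37
seg 1: a=-1, c=M1/2=-20/111, d=(M2−M1)/(6·3)=137/999, b=Δ1−h1·(2M1+M2)/6=-75/37
seg 2: a=-5, c=M2/2=39/37, d=(M3−M2)/(6·2)=-13/74, b=Δ2−h2·(2M2+M3)/6=22/37
t_q=7 → seg 2, τ=1; S=-5+22/37·τ+39/37·τ²+-13/74·τ³=-261/74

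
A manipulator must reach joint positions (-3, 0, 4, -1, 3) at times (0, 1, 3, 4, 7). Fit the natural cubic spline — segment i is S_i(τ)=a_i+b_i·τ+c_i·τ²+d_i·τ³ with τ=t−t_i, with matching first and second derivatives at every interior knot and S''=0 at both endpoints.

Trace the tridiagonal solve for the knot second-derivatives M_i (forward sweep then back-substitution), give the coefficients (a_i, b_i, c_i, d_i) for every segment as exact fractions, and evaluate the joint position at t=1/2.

Δ: Δ0=3, Δ1=2, Δ2=-5, Δ3=4/3
row 1: diag=6, rhs=-6; c'=1/3, d'=-1
row 2: denom=6−2·1/3=16/3; d'=(-42−2·-1)/(16/3)=-15/2
row 3: denom=8−1·3/16=125/16; d'=(38−1·-15/2)/(125/16)=728/125
back: M3=728/125
back: M2=-15/2−3/16·728/125=-1074/125
back: M1=-1−1/3·-1074/125=233/125
M: M0=0, M1=233/125, M2=-1074/125, M3=728/125, M4=0
seg 0: a=-3, c=M0/2=0, d=(M1−M0)/(6·1)=233/750, b=Δ0−h0·(2M0+M1)/6=2017/750
seg 1: a=0, c=M1/2=233/250, d=(M2−M1)/(6·2)=-1307/1500, b=Δ1−h1·(2M1+M2)/6=1358/375
seg 2: a=4, c=M2/2=-537/125, d=(M3−M2)/(6·1)=901/375, b=Δ2−h2·(2M2+M3)/6=-233/75
seg 3: a=-1, c=M3/2=364/125, d=(M4−M3)/(6·3)=-364/1125, b=Δ3−h3·(2M3+M4)/6=-1684/375
t_q=1/2 → seg 0, τ=1/2; S=-3+2017/750·τ+0·τ²+233/750·τ³=-3233/2000

  seg 0: a=-3 b=2017/750 c=0 d=233/750
  seg 1: a=0 b=1358/375 c=233/250 d=-1307/1500
  seg 2: a=4 b=-233/75 c=-537/125 d=901/375
  seg 3: a=-1 b=-1684/375 c=364/125 d=-364/1125
S(1/2) = -3233/2000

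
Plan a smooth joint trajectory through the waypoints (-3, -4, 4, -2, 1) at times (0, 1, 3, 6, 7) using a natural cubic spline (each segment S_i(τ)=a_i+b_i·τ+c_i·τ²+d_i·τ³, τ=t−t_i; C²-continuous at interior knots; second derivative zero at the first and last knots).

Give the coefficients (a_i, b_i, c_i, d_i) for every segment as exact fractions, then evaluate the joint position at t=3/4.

  seg 0: a=-3 b=-875/394 c=0 d=481/394
  seg 1: a=-4 b=284/197 c=1443/394 d=-939/788
  seg 2: a=4 b=353/197 c=-687/197 d=146/197
  seg 3: a=-2 b=173/197 c=627/197 d=-209/197
S(3/4) = -104661/25216

Δ: Δ0=-1, Δ1=4, Δ2=-2, Δ3=3
row 1: diag=6, rhs=30; c'=1/3, d'=5
row 2: denom=10−2·1/3=28/3; d'=(-36−2·5)/(28/3)=-69/14
row 3: denom=8−3·9/28=197/28; d'=(30−3·-69/14)/(197/28)=1254/197
back: M3=1254/197
back: M2=-69/14−9/28·1254/197=-1374/197
back: M1=5−1/3·-1374/197=1443/197
M: M0=0, M1=1443/197, M2=-1374/197, M3=1254/197, M4=0
seg 0: a=-3, c=M0/2=0, d=(M1−M0)/(6·1)=481/394, b=Δ0−h0·(2M0+M1)/6=-875/394
seg 1: a=-4, c=M1/2=1443/394, d=(M2−M1)/(6·2)=-939/788, b=Δ1−h1·(2M1+M2)/6=284/197
seg 2: a=4, c=M2/2=-687/197, d=(M3−M2)/(6·3)=146/197, b=Δ2−h2·(2M2+M3)/6=353/197
seg 3: a=-2, c=M3/2=627/197, d=(M4−M3)/(6·1)=-209/197, b=Δ3−h3·(2M3+M4)/6=173/197
t_q=3/4 → seg 0, τ=3/4; S=-3+-875/394·τ+0·τ²+481/394·τ³=-104661/25216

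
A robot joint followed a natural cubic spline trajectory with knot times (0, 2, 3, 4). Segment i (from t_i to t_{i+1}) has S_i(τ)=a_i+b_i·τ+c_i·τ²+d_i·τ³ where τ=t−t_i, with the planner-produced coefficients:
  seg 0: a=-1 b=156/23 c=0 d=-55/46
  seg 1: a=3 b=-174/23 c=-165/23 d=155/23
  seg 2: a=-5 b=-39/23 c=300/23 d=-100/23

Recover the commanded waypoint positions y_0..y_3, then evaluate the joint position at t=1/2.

y_0=-1 y_1=3 y_2=-5 y_3=2
S(1/2) = 825/368

y_0 = S_0(0) = a_0 = -1
y_1 = S_1(0) = a_1 = 3
y_2 = S_2(0) = a_2 = -5
y_3 = S_2(1) = 2
t_q=1/2 is in segment 0 (τ=1/2); S_0(τ)=825/368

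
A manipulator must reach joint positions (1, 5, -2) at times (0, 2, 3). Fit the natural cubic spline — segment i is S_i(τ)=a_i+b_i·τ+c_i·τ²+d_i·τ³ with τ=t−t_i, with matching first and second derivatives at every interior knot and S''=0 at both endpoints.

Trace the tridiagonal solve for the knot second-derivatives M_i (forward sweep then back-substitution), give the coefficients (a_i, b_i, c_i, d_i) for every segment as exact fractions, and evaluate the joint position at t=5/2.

Δ: Δ0=2, Δ1=-7
row 1: diag=6, rhs=-54; c'=1/6, d'=-9
back: M1=-9
M: M0=0, M1=-9, M2=0
seg 0: a=1, c=M0/2=0, d=(M1−M0)/(6·2)=-3/4, b=Δ0−h0·(2M0+M1)/6=5
seg 1: a=5, c=M1/2=-9/2, d=(M2−M1)/(6·1)=3/2, b=Δ1−h1·(2M1+M2)/6=-4
t_q=5/2 → seg 1, τ=1/2; S=5+-4·τ+-9/2·τ²+3/2·τ³=33/16

  seg 0: a=1 b=5 c=0 d=-3/4
  seg 1: a=5 b=-4 c=-9/2 d=3/2
S(5/2) = 33/16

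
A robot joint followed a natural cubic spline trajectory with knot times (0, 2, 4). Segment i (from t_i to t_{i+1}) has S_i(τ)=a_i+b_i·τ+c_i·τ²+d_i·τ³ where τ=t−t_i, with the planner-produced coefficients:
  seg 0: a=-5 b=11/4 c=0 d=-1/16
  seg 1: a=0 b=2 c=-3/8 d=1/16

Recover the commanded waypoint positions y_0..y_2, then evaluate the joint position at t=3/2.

y_0 = S_0(0) = a_0 = -5
y_1 = S_1(0) = a_1 = 0
y_2 = S_1(2) = 3
t_q=3/2 is in segment 0 (τ=3/2); S_0(τ)=-139/128

y_0=-5 y_1=0 y_2=3
S(3/2) = -139/128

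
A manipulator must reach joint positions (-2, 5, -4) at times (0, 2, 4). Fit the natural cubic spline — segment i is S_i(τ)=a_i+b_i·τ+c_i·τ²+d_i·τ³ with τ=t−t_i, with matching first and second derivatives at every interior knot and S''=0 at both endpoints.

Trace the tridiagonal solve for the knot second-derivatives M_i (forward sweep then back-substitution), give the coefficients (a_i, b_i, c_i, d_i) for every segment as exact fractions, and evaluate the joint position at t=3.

Δ: Δ0=7/2, Δ1=-9/2
row 1: diag=8, rhs=-48; c'=1/4, d'=-6
back: M1=-6
M: M0=0, M1=-6, M2=0
seg 0: a=-2, c=M0/2=0, d=(M1−M0)/(6·2)=-1/2, b=Δ0−h0·(2M0+M1)/6=11/2
seg 1: a=5, c=M1/2=-3, d=(M2−M1)/(6·2)=1/2, b=Δ1−h1·(2M1+M2)/6=-1/2
t_q=3 → seg 1, τ=1; S=5+-1/2·τ+-3·τ²+1/2·τ³=2

  seg 0: a=-2 b=11/2 c=0 d=-1/2
  seg 1: a=5 b=-1/2 c=-3 d=1/2
S(3) = 2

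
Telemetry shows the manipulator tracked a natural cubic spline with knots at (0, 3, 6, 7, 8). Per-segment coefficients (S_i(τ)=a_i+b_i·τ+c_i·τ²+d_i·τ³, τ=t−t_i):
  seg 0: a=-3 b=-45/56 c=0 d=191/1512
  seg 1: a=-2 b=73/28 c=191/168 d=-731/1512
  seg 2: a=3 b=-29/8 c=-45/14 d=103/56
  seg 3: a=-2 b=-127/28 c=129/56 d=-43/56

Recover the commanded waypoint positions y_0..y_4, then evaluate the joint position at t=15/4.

y_0 = S_0(0) = a_0 = -3
y_1 = S_1(0) = a_1 = -2
y_2 = S_2(0) = a_2 = 3
y_3 = S_3(0) = a_3 = -2
y_4 = S_3(1) = -5
t_q=15/4 is in segment 1 (τ=3/4); S_1(τ)=1401/3584

y_0=-3 y_1=-2 y_2=3 y_3=-2 y_4=-5
S(15/4) = 1401/3584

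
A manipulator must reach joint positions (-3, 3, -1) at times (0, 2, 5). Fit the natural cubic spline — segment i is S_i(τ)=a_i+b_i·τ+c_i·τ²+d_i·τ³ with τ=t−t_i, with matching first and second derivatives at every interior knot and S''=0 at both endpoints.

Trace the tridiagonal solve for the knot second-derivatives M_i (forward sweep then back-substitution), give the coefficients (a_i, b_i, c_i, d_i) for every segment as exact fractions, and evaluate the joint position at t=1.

  seg 0: a=-3 b=58/15 c=0 d=-13/60
  seg 1: a=3 b=19/15 c=-13/10 d=13/90
S(1) = 13/20

Δ: Δ0=3, Δ1=-4/3
row 1: diag=10, rhs=-26; c'=3/10, d'=-13/5
back: M1=-13/5
M: M0=0, M1=-13/5, M2=0
seg 0: a=-3, c=M0/2=0, d=(M1−M0)/(6·2)=-13/60, b=Δ0−h0·(2M0+M1)/6=58/15
seg 1: a=3, c=M1/2=-13/10, d=(M2−M1)/(6·3)=13/90, b=Δ1−h1·(2M1+M2)/6=19/15
t_q=1 → seg 0, τ=1; S=-3+58/15·τ+0·τ²+-13/60·τ³=13/20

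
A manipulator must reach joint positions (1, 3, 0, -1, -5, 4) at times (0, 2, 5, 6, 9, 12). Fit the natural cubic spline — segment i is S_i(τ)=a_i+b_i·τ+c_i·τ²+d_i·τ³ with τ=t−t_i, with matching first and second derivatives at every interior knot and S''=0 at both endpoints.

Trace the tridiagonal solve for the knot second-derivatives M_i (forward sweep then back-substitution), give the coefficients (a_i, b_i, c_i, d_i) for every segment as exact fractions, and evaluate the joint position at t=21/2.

  seg 0: a=1 b=2965/2019 c=0 d=-473/4038
  seg 1: a=3 b=127/2019 c=-473/673 d=2111/18171
  seg 2: a=0 b=-2054/2019 c=692/2019 d=-219/673
  seg 3: a=-1 b=-2641/2019 c=-1279/2019 d=1262/6057
  seg 4: a=-5 b=1043/2019 c=2507/2019 d=-2507/18171
S(21/2) = -10213/5384

Δ: Δ0=1, Δ1=-1, Δ2=-1, Δ3=-4/3, Δ4=3
row 1: diag=10, rhs=-12; c'=3/10, d'=-6/5
row 2: denom=8−3·3/10=71/10; d'=(0−3·-6/5)/(71/10)=36/71
row 3: denom=8−1·10/71=558/71; d'=(-2−1·36/71)/(558/71)=-89/279
row 4: denom=12−3·71/186=673/62; d'=(26−3·-89/279)/(673/62)=5014/2019
back: M4=5014/2019
back: M3=-89/279−71/186·5014/2019=-2558/2019
back: M2=36/71−10/71·-2558/2019=1384/2019
back: M1=-6/5−3/10·1384/2019=-946/673
M: M0=0, M1=-946/673, M2=1384/2019, M3=-2558/2019, M4=5014/2019, M5=0
seg 0: a=1, c=M0/2=0, d=(M1−M0)/(6·2)=-473/4038, b=Δ0−h0·(2M0+M1)/6=2965/2019
seg 1: a=3, c=M1/2=-473/673, d=(M2−M1)/(6·3)=2111/18171, b=Δ1−h1·(2M1+M2)/6=127/2019
seg 2: a=0, c=M2/2=692/2019, d=(M3−M2)/(6·1)=-219/673, b=Δ2−h2·(2M2+M3)/6=-2054/2019
seg 3: a=-1, c=M3/2=-1279/2019, d=(M4−M3)/(6·3)=1262/6057, b=Δ3−h3·(2M3+M4)/6=-2641/2019
seg 4: a=-5, c=M4/2=2507/2019, d=(M5−M4)/(6·3)=-2507/18171, b=Δ4−h4·(2M4+M5)/6=1043/2019
t_q=21/2 → seg 4, τ=3/2; S=-5+1043/2019·τ+2507/2019·τ²+-2507/18171·τ³=-10213/5384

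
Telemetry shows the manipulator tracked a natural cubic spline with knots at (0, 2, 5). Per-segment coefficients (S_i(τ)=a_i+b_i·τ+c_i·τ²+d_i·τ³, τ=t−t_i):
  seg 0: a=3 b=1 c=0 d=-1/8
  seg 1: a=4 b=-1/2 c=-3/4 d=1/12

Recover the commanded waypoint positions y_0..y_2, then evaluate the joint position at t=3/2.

y_0 = S_0(0) = a_0 = 3
y_1 = S_1(0) = a_1 = 4
y_2 = S_1(3) = -2
t_q=3/2 is in segment 0 (τ=3/2); S_0(τ)=261/64

y_0=3 y_1=4 y_2=-2
S(3/2) = 261/64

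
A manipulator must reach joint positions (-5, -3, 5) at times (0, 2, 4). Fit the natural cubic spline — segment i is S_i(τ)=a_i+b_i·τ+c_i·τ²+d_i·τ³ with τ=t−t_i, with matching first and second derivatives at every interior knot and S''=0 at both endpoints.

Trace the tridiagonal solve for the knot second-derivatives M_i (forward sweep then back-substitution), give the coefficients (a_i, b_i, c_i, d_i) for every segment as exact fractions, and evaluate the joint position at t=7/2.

Δ: Δ0=1, Δ1=4
row 1: diag=8, rhs=18; c'=1/4, d'=9/4
back: M1=9/4
M: M0=0, M1=9/4, M2=0
seg 0: a=-5, c=M0/2=0, d=(M1−M0)/(6·2)=3/16, b=Δ0−h0·(2M0+M1)/6=1/4
seg 1: a=-3, c=M1/2=9/8, d=(M2−M1)/(6·2)=-3/16, b=Δ1−h1·(2M1+M2)/6=5/2
t_q=7/2 → seg 1, τ=3/2; S=-3+5/2·τ+9/8·τ²+-3/16·τ³=339/128

  seg 0: a=-5 b=1/4 c=0 d=3/16
  seg 1: a=-3 b=5/2 c=9/8 d=-3/16
S(7/2) = 339/128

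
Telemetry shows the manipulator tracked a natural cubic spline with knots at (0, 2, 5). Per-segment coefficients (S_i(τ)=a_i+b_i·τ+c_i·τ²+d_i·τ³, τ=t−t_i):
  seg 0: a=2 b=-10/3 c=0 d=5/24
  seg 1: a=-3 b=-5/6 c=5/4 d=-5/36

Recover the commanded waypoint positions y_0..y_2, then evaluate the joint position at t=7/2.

y_0 = S_0(0) = a_0 = 2
y_1 = S_1(0) = a_1 = -3
y_2 = S_1(3) = 2
t_q=7/2 is in segment 1 (τ=3/2); S_1(τ)=-61/32

y_0=2 y_1=-3 y_2=2
S(7/2) = -61/32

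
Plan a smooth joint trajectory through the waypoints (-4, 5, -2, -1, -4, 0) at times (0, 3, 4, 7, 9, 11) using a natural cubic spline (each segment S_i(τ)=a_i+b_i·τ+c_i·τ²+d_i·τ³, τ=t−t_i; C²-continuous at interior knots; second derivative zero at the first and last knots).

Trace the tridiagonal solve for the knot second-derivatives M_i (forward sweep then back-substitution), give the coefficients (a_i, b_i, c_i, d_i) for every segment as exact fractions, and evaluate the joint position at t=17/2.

Δ: Δ0=3, Δ1=-7, Δ2=1/3, Δ3=-3/2, Δ4=2
row 1: diag=8, rhs=-60; c'=1/8, d'=-15/2
row 2: denom=8−1·1/8=63/8; d'=(44−1·-15/2)/(63/8)=412/63
row 3: denom=10−3·8/21=62/7; d'=(-11−3·412/63)/(62/7)=-643/186
row 4: denom=8−2·7/31=234/31; d'=(21−2·-643/186)/(234/31)=1298/351
back: M4=1298/351
back: M3=-643/186−7/31·1298/351=-3013/702
back: M2=412/63−8/21·-3013/702=8608/1053
back: M1=-15/2−1/8·8608/1053=-17947/2106
M: M0=0, M1=-17947/2106, M2=8608/1053, M3=-3013/702, M4=1298/351, M5=0
seg 0: a=-4, c=M0/2=0, d=(M1−M0)/(6·3)=-17947/37908, b=Δ0−h0·(2M0+M1)/6=30583/4212
seg 1: a=5, c=M1/2=-17947/4212, d=(M2−M1)/(6·1)=3907/1404, b=Δ1−h1·(2M1+M2)/6=-11629/2106
seg 2: a=-2, c=M2/2=4304/1053, d=(M3−M2)/(6·3)=-26255/37908, b=Δ2−h2·(2M2+M3)/6=-23989/4212
seg 3: a=-1, c=M3/2=-3013/1404, d=(M4−M3)/(6·2)=5609/8424, b=Δ3−h3·(2M3+M4)/6=271/2106
seg 4: a=-4, c=M4/2=649/351, d=(M5−M4)/(6·2)=-649/2106, b=Δ4−h4·(2M4+M5)/6=-490/1053
t_q=17/2 → seg 3, τ=3/2; S=-1+271/2106·τ+-3013/1404·τ²+5609/8424·τ³=-5855/1728

  seg 0: a=-4 b=30583/4212 c=0 d=-17947/37908
  seg 1: a=5 b=-11629/2106 c=-17947/4212 d=3907/1404
  seg 2: a=-2 b=-23989/4212 c=4304/1053 d=-26255/37908
  seg 3: a=-1 b=271/2106 c=-3013/1404 d=5609/8424
  seg 4: a=-4 b=-490/1053 c=649/351 d=-649/2106
S(17/2) = -5855/1728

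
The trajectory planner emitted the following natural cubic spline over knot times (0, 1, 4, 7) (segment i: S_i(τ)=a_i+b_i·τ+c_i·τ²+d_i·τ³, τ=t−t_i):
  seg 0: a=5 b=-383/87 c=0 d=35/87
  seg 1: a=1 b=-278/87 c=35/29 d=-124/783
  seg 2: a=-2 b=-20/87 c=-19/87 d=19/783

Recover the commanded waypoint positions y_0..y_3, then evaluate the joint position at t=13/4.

y_0 = S_0(0) = a_0 = 5
y_1 = S_1(0) = a_1 = 1
y_2 = S_2(0) = a_2 = -2
y_3 = S_2(3) = -4
t_q=13/4 is in segment 1 (τ=9/4); S_1(τ)=-437/232

y_0=5 y_1=1 y_2=-2 y_3=-4
S(13/4) = -437/232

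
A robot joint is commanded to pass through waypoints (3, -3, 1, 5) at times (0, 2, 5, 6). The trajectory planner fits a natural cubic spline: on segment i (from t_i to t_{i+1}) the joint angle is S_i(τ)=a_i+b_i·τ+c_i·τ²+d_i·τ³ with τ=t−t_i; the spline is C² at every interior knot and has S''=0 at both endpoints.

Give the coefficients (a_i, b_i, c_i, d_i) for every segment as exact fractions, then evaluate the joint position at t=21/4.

  seg 0: a=3 b=-799/213 c=0 d=40/213
  seg 1: a=-3 b=-319/213 c=80/71 d=-13/213
  seg 2: a=1 b=770/213 c=41/71 d=-41/213
S(21/4) = 8801/4544

Δ: Δ0=-3, Δ1=4/3, Δ2=4
row 1: diag=10, rhs=26; c'=3/10, d'=13/5
row 2: denom=8−3·3/10=71/10; d'=(16−3·13/5)/(71/10)=82/71
back: M2=82/71
back: M1=13/5−3/10·82/71=160/71
M: M0=0, M1=160/71, M2=82/71, M3=0
seg 0: a=3, c=M0/2=0, d=(M1−M0)/(6·2)=40/213, b=Δ0−h0·(2M0+M1)/6=-799/213
seg 1: a=-3, c=M1/2=80/71, d=(M2−M1)/(6·3)=-13/213, b=Δ1−h1·(2M1+M2)/6=-319/213
seg 2: a=1, c=M2/2=41/71, d=(M3−M2)/(6·1)=-41/213, b=Δ2−h2·(2M2+M3)/6=770/213
t_q=21/4 → seg 2, τ=1/4; S=1+770/213·τ+41/71·τ²+-41/213·τ³=8801/4544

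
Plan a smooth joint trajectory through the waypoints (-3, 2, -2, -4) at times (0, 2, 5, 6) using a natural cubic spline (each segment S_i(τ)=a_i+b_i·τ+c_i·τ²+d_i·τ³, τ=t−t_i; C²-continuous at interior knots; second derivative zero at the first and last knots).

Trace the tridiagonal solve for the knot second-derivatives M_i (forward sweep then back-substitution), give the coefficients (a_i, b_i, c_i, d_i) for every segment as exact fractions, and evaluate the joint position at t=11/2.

  seg 0: a=-3 b=1409/426 c=0 d=-43/213
  seg 1: a=2 b=377/426 c=-86/71 d=67/426
  seg 2: a=-2 b=-455/213 c=29/142 d=-29/426
S(11/2) = -3437/1136

Δ: Δ0=5/2, Δ1=-4/3, Δ2=-2
row 1: diag=10, rhs=-23; c'=3/10, d'=-23/10
row 2: denom=8−3·3/10=71/10; d'=(-4−3·-23/10)/(71/10)=29/71
back: M2=29/71
back: M1=-23/10−3/10·29/71=-172/71
M: M0=0, M1=-172/71, M2=29/71, M3=0
seg 0: a=-3, c=M0/2=0, d=(M1−M0)/(6·2)=-43/213, b=Δ0−h0·(2M0+M1)/6=1409/426
seg 1: a=2, c=M1/2=-86/71, d=(M2−M1)/(6·3)=67/426, b=Δ1−h1·(2M1+M2)/6=377/426
seg 2: a=-2, c=M2/2=29/142, d=(M3−M2)/(6·1)=-29/426, b=Δ2−h2·(2M2+M3)/6=-455/213
t_q=11/2 → seg 2, τ=1/2; S=-2+-455/213·τ+29/142·τ²+-29/426·τ³=-3437/1136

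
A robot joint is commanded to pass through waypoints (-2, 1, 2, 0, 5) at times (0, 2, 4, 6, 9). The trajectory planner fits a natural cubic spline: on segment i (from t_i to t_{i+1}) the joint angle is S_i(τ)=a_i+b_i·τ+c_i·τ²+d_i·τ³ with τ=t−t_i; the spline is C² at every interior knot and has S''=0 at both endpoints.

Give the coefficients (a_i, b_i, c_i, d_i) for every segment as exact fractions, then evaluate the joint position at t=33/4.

Δ: Δ0=3/2, Δ1=1/2, Δ2=-1, Δ3=5/3
row 1: diag=8, rhs=-6; c'=1/4, d'=-3/4
row 2: denom=8−2·1/4=15/2; d'=(-9−2·-3/4)/(15/2)=-1
row 3: denom=10−2·4/15=142/15; d'=(16−2·-1)/(142/15)=135/71
back: M3=135/71
back: M2=-1−4/15·135/71=-107/71
back: M1=-3/4−1/4·-107/71=-53/142
M: M0=0, M1=-53/142, M2=-107/71, M3=135/71, M4=0
seg 0: a=-2, c=M0/2=0, d=(M1−M0)/(6·2)=-53/1704, b=Δ0−h0·(2M0+M1)/6=346/213
seg 1: a=1, c=M1/2=-53/284, d=(M2−M1)/(6·2)=-161/1704, b=Δ1−h1·(2M1+M2)/6=533/426
seg 2: a=2, c=M2/2=-107/142, d=(M3−M2)/(6·2)=121/426, b=Δ2−h2·(2M2+M3)/6=-134/213
seg 3: a=0, c=M3/2=135/142, d=(M4−M3)/(6·3)=-15/142, b=Δ3−h3·(2M3+M4)/6=-50/213
t_q=33/4 → seg 3, τ=9/4; S=0+-50/213·τ+135/142·τ²+-15/142·τ³=28005/9088

  seg 0: a=-2 b=346/213 c=0 d=-53/1704
  seg 1: a=1 b=533/426 c=-53/284 d=-161/1704
  seg 2: a=2 b=-134/213 c=-107/142 d=121/426
  seg 3: a=0 b=-50/213 c=135/142 d=-15/142
S(33/4) = 28005/9088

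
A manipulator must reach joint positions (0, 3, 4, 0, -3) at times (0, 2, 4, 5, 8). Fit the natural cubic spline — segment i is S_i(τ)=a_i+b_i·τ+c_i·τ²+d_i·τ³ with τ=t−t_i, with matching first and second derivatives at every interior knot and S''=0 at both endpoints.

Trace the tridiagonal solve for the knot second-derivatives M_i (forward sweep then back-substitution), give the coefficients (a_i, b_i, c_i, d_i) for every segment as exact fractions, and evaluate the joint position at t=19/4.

  seg 0: a=0 b=227/172 c=0 d=31/688
  seg 1: a=3 b=80/43 c=93/344 d=-327/688
  seg 2: a=4 b=-475/172 c=-111/43 d=231/172
  seg 3: a=0 b=-335/86 c=249/172 d=-83/516
S(19/4) = 11485/11008

Δ: Δ0=3/2, Δ1=1/2, Δ2=-4, Δ3=-1
row 1: diag=8, rhs=-6; c'=1/4, d'=-3/4
row 2: denom=6−2·1/4=11/2; d'=(-27−2·-3/4)/(11/2)=-51/11
row 3: denom=8−1·2/11=86/11; d'=(18−1·-51/11)/(86/11)=249/86
back: M3=249/86
back: M2=-51/11−2/11·249/86=-222/43
back: M1=-3/4−1/4·-222/43=93/172
M: M0=0, M1=93/172, M2=-222/43, M3=249/86, M4=0
seg 0: a=0, c=M0/2=0, d=(M1−M0)/(6·2)=31/688, b=Δ0−h0·(2M0+M1)/6=227/172
seg 1: a=3, c=M1/2=93/344, d=(M2−M1)/(6·2)=-327/688, b=Δ1−h1·(2M1+M2)/6=80/43
seg 2: a=4, c=M2/2=-111/43, d=(M3−M2)/(6·1)=231/172, b=Δ2−h2·(2M2+M3)/6=-475/172
seg 3: a=0, c=M3/2=249/172, d=(M4−M3)/(6·3)=-83/516, b=Δ3−h3·(2M3+M4)/6=-335/86
t_q=19/4 → seg 2, τ=3/4; S=4+-475/172·τ+-111/43·τ²+231/172·τ³=11485/11008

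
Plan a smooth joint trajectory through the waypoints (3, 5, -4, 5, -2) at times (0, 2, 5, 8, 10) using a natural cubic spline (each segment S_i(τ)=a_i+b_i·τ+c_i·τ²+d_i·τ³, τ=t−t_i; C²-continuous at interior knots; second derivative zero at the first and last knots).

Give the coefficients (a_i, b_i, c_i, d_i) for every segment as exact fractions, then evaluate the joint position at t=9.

Δ: Δ0=1, Δ1=-3, Δ2=3, Δ3=-7/2
row 1: diag=10, rhs=-24; c'=3/10, d'=-12/5
row 2: denom=12−3·3/10=111/10; d'=(36−3·-12/5)/(111/10)=144/37
row 3: denom=10−3·10/37=340/37; d'=(-39−3·144/37)/(340/37)=-375/68
back: M3=-375/68
back: M2=144/37−10/37·-375/68=183/34
back: M1=-12/5−3/10·183/34=-273/68
M: M0=0, M1=-273/68, M2=183/34, M3=-375/68, M4=0
seg 0: a=3, c=M0/2=0, d=(M1−M0)/(6·2)=-91/272, b=Δ0−h0·(2M0+M1)/6=159/68
seg 1: a=5, c=M1/2=-273/136, d=(M2−M1)/(6·3)=71/136, b=Δ1−h1·(2M1+M2)/6=-57/34
seg 2: a=-4, c=M2/2=183/68, d=(M3−M2)/(6·3)=-247/408, b=Δ2−h2·(2M2+M3)/6=3/8
seg 3: a=5, c=M3/2=-375/136, d=(M4−M3)/(6·2)=125/272, b=Δ3−h3·(2M3+M4)/6=3/17
t_q=9 → seg 3, τ=1; S=5+3/17·τ+-375/136·τ²+125/272·τ³=783/272

  seg 0: a=3 b=159/68 c=0 d=-91/272
  seg 1: a=5 b=-57/34 c=-273/136 d=71/136
  seg 2: a=-4 b=3/8 c=183/68 d=-247/408
  seg 3: a=5 b=3/17 c=-375/136 d=125/272
S(9) = 783/272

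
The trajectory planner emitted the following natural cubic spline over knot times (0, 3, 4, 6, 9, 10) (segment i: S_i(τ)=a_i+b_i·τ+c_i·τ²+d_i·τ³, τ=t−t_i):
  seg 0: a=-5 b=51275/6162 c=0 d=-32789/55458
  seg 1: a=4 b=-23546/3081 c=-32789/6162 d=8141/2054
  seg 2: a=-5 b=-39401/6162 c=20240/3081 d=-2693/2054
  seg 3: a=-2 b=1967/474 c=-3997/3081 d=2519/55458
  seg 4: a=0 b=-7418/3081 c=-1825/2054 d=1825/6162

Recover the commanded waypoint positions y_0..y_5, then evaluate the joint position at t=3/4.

y_0=-5 y_1=4 y_2=-5 y_3=-2 y_4=0 y_5=-3
S(3/4) = 130331/131456

y_0 = S_0(0) = a_0 = -5
y_1 = S_1(0) = a_1 = 4
y_2 = S_2(0) = a_2 = -5
y_3 = S_3(0) = a_3 = -2
y_4 = S_4(0) = a_4 = 0
y_5 = S_4(1) = -3
t_q=3/4 is in segment 0 (τ=3/4); S_0(τ)=130331/131456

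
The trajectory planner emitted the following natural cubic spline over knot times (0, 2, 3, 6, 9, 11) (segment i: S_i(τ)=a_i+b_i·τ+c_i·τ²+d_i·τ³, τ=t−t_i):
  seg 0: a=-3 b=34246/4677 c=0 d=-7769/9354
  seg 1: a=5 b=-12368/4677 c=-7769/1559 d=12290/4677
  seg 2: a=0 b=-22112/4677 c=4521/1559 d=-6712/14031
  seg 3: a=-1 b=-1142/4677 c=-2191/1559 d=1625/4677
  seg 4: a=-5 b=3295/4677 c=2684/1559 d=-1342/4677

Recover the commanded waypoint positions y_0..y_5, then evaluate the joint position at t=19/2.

y_0 = S_0(0) = a_0 = -3
y_1 = S_1(0) = a_1 = 5
y_2 = S_2(0) = a_2 = 0
y_3 = S_3(0) = a_3 = -1
y_4 = S_4(0) = a_4 = -5
y_5 = S_4(2) = 1
t_q=19/2 is in segment 4 (τ=1/2); S_4(τ)=-26523/6236

y_0=-3 y_1=5 y_2=0 y_3=-1 y_4=-5 y_5=1
S(19/2) = -26523/6236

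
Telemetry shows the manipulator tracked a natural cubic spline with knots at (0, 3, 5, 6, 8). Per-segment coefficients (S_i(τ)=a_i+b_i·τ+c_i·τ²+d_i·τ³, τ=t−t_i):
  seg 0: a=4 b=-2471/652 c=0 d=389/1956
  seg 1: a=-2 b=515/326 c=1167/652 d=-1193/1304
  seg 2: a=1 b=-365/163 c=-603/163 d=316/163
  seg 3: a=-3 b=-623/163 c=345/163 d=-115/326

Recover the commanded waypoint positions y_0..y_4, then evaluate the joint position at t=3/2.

y_0=4 y_1=-2 y_2=1 y_3=-3 y_4=-5
S(3/2) = -5287/5216

y_0 = S_0(0) = a_0 = 4
y_1 = S_1(0) = a_1 = -2
y_2 = S_2(0) = a_2 = 1
y_3 = S_3(0) = a_3 = -3
y_4 = S_3(2) = -5
t_q=3/2 is in segment 0 (τ=3/2); S_0(τ)=-5287/5216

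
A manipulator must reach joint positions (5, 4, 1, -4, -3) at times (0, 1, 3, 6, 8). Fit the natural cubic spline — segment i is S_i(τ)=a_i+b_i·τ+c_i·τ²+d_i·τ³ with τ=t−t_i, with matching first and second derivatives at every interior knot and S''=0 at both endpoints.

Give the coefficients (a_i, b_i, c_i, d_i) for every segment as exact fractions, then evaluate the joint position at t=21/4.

  seg 0: a=5 b=-2861/3036 c=0 d=-175/3036
  seg 1: a=4 b=-1693/1518 c=-175/1012 d=-59/6072
  seg 2: a=1 b=-1460/759 c=-117/506 d=481/4554
  seg 3: a=-4 b=-697/1518 c=182/253 d=-91/759
S(21/4) = -106723/32384

Δ: Δ0=-1, Δ1=-3/2, Δ2=-5/3, Δ3=1/2
row 1: diag=6, rhs=-3; c'=1/3, d'=-1/2
row 2: denom=10−2·1/3=28/3; d'=(-1−2·-1/2)/(28/3)=0
row 3: denom=10−3·9/28=253/28; d'=(13−3·0)/(253/28)=364/253
back: M3=364/253
back: M2=0−9/28·364/253=-117/253
back: M1=-1/2−1/3·-117/253=-175/506
M: M0=0, M1=-175/506, M2=-117/253, M3=364/253, M4=0
seg 0: a=5, c=M0/2=0, d=(M1−M0)/(6·1)=-175/3036, b=Δ0−h0·(2M0+M1)/6=-2861/3036
seg 1: a=4, c=M1/2=-175/1012, d=(M2−M1)/(6·2)=-59/6072, b=Δ1−h1·(2M1+M2)/6=-1693/1518
seg 2: a=1, c=M2/2=-117/506, d=(M3−M2)/(6·3)=481/4554, b=Δ2−h2·(2M2+M3)/6=-1460/759
seg 3: a=-4, c=M3/2=182/253, d=(M4−M3)/(6·2)=-91/759, b=Δ3−h3·(2M3+M4)/6=-697/1518
t_q=21/4 → seg 2, τ=9/4; S=1+-1460/759·τ+-117/506·τ²+481/4554·τ³=-106723/32384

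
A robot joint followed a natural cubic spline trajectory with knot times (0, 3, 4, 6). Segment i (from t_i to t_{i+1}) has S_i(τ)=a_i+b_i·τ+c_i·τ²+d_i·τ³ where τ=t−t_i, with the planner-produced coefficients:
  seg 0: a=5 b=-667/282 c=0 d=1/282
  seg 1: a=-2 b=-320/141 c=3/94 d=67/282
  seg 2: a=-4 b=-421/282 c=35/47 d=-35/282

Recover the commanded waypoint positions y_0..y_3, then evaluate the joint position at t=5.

y_0 = S_0(0) = a_0 = 5
y_1 = S_1(0) = a_1 = -2
y_2 = S_2(0) = a_2 = -4
y_3 = S_2(2) = -5
t_q=5 is in segment 2 (τ=1); S_2(τ)=-229/47

y_0=5 y_1=-2 y_2=-4 y_3=-5
S(5) = -229/47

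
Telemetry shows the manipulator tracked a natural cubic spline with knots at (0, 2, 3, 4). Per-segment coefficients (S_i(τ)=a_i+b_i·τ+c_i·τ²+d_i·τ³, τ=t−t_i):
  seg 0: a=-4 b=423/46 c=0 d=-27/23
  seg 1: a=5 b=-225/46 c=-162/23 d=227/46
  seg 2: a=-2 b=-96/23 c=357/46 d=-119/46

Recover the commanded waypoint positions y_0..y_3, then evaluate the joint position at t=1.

y_0=-4 y_1=5 y_2=-2 y_3=-1
S(1) = 185/46

y_0 = S_0(0) = a_0 = -4
y_1 = S_1(0) = a_1 = 5
y_2 = S_2(0) = a_2 = -2
y_3 = S_2(1) = -1
t_q=1 is in segment 0 (τ=1); S_0(τ)=185/46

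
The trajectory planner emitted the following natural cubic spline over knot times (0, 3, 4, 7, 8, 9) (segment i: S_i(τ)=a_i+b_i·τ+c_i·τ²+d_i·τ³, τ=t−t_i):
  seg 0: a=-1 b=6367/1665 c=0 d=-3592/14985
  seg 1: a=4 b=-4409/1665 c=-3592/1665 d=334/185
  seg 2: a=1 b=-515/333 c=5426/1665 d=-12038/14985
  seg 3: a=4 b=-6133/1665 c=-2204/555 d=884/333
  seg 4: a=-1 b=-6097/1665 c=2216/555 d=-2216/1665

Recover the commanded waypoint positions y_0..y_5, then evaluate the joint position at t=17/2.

y_0 = S_0(0) = a_0 = -1
y_1 = S_1(0) = a_1 = 4
y_2 = S_2(0) = a_2 = 1
y_3 = S_3(0) = a_3 = 4
y_4 = S_4(0) = a_4 = -1
y_5 = S_4(1) = -2
t_q=17/2 is in segment 4 (τ=1/2); S_4(τ)=-2219/1110

y_0=-1 y_1=4 y_2=1 y_3=4 y_4=-1 y_5=-2
S(17/2) = -2219/1110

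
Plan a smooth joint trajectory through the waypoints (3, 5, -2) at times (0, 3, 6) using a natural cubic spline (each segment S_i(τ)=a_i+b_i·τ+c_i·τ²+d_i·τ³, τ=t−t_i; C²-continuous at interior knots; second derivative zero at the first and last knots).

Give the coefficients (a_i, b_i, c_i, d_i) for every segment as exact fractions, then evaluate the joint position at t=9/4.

Δ: Δ0=2/3, Δ1=-7/3
row 1: diag=12, rhs=-18; c'=1/4, d'=-3/2
back: M1=-3/2
M: M0=0, M1=-3/2, M2=0
seg 0: a=3, c=M0/2=0, d=(M1−M0)/(6·3)=-1/12, b=Δ0−h0·(2M0+M1)/6=17/12
seg 1: a=5, c=M1/2=-3/4, d=(M2−M1)/(6·3)=1/12, b=Δ1−h1·(2M1+M2)/6=-5/6
t_q=9/4 → seg 0, τ=9/4; S=3+17/12·τ+0·τ²+-1/12·τ³=1341/256

  seg 0: a=3 b=17/12 c=0 d=-1/12
  seg 1: a=5 b=-5/6 c=-3/4 d=1/12
S(9/4) = 1341/256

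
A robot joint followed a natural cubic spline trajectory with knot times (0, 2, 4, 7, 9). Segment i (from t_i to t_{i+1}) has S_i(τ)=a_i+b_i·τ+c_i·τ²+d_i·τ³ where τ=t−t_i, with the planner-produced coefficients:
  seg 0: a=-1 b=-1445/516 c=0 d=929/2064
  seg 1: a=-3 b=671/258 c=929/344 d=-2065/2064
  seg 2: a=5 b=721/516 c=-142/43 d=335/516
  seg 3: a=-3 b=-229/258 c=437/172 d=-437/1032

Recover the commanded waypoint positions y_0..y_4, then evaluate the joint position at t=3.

y_0 = S_0(0) = a_0 = -1
y_1 = S_1(0) = a_1 = -3
y_2 = S_2(0) = a_2 = 5
y_3 = S_3(0) = a_3 = -3
y_4 = S_3(2) = 2
t_q=3 is in segment 1 (τ=1); S_1(τ)=895/688

y_0=-1 y_1=-3 y_2=5 y_3=-3 y_4=2
S(3) = 895/688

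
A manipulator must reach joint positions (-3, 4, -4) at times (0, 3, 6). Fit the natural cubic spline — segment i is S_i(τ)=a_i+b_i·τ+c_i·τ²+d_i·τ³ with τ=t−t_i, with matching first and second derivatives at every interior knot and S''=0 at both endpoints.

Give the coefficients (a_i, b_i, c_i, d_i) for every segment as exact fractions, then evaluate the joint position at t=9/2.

Δ: Δ0=7/3, Δ1=-8/3
row 1: diag=12, rhs=-30; c'=1/4, d'=-5/2
back: M1=-5/2
M: M0=0, M1=-5/2, M2=0
seg 0: a=-3, c=M0/2=0, d=(M1−M0)/(6·3)=-5/36, b=Δ0−h0·(2M0+M1)/6=43/12
seg 1: a=4, c=M1/2=-5/4, d=(M2−M1)/(6·3)=5/36, b=Δ1−h1·(2M1+M2)/6=-1/6
t_q=9/2 → seg 1, τ=3/2; S=4+-1/6·τ+-5/4·τ²+5/36·τ³=45/32

  seg 0: a=-3 b=43/12 c=0 d=-5/36
  seg 1: a=4 b=-1/6 c=-5/4 d=5/36
S(9/2) = 45/32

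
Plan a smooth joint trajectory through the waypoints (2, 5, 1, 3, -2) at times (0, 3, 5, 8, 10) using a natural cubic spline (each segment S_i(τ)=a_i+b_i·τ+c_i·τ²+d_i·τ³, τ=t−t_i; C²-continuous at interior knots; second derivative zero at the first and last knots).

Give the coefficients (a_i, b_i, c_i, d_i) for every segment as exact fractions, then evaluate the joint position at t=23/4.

Δ: Δ0=1, Δ1=-2, Δ2=2/3, Δ3=-5/2
row 1: diag=10, rhs=-18; c'=1/5, d'=-9/5
row 2: denom=10−2·1/5=48/5; d'=(16−2·-9/5)/(48/5)=49/24
row 3: denom=10−3·5/16=145/16; d'=(-19−3·49/24)/(145/16)=-402/145
back: M3=-402/145
back: M2=49/24−5/16·-402/145=253/87
back: M1=-9/5−1/5·253/87=-1036/435
M: M0=0, M1=-1036/435, M2=253/87, M3=-402/145, M4=0
seg 0: a=2, c=M0/2=0, d=(M1−M0)/(6·3)=-518/3915, b=Δ0−h0·(2M0+M1)/6=953/435
seg 1: a=5, c=M1/2=-518/435, d=(M2−M1)/(6·2)=767/1740, b=Δ1−h1·(2M1+M2)/6=-601/435
seg 2: a=1, c=M2/2=253/174, d=(M3−M2)/(6·3)=-2471/7830, b=Δ2−h2·(2M2+M3)/6=-124/145
seg 3: a=3, c=M3/2=-201/145, d=(M4−M3)/(6·2)=67/290, b=Δ3−h3·(2M3+M4)/6=-189/290
t_q=23/4 → seg 2, τ=3/4; S=1+-124/145·τ+253/174·τ²+-2471/7830·τ³=3873/3712

  seg 0: a=2 b=953/435 c=0 d=-518/3915
  seg 1: a=5 b=-601/435 c=-518/435 d=767/1740
  seg 2: a=1 b=-124/145 c=253/174 d=-2471/7830
  seg 3: a=3 b=-189/290 c=-201/145 d=67/290
S(23/4) = 3873/3712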